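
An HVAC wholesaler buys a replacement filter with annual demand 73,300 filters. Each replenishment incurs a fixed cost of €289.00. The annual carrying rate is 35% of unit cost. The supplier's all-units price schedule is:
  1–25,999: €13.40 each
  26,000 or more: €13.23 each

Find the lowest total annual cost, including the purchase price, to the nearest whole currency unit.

Holding cost per unit per year at price C is H = 0.35·C.
Candidates are each tier's EOQ (if it falls in that tier) and each price-break quantity.
EOQ at €13.40 = 3005.6 (feasible in tier 1): TC = 73,300×€13.40 + (73,300/3005.6)×289 + (3005.6/2)×0.35×€13.40 = €996,316.21.
EOQ at €13.23 = 3024.8 < 26000, so use break Q=26000: TC = 73,300×€13.23 + (73,300/26000.0)×289 + (26000.0/2)×0.35×€13.23 = €1,030,770.26.
Lowest total cost among the candidates is at Q = 3005.6.

TC* ≈ €996,316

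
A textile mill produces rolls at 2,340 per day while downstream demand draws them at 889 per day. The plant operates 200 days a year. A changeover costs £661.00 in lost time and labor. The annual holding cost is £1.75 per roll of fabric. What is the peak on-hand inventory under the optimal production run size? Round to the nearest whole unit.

I_max ≈ 9,126 rolls

Annual demand D = 889 × 200 = 177,800.
Production build-up factor (1 − d/p) = 1 − 889/2,340 = 0.6201.
Q* = √(2DS / (H(1 − d/p))) = √(2 × 177,800 × 661 / (1.75 × 0.6201)).
= √(235,051,600 / 1.0851) ≈ 14717.594.
Maximum inventory = Q*(1 − d/p) = 14717.594 × 0.6201 ≈ 9126.166.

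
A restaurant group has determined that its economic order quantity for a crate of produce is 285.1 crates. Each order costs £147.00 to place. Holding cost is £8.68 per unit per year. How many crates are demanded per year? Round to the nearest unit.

D ≈ 2,400 crates per year

Invert the EOQ relation Q*² = 2DS/H.
From Q* = √(2DS/H): D = Q*²H / (2S) = 285.1² × 8.68 / (2 × 147) = 2399.755.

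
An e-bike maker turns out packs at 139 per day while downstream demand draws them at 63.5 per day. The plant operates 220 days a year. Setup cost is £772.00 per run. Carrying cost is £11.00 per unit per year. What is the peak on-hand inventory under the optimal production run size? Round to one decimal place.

I_max ≈ 1,032.0 packs

Annual demand D = 63.5 × 220 = 13,970.
Production build-up factor (1 − d/p) = 1 − 63.5/139 = 0.5432.
Q* = √(2DS / (H(1 − d/p))) = √(2 × 13,970 × 772 / (11 × 0.5432)).
= √(21,569,680 / 5.9748) ≈ 1900.026.
Maximum inventory = Q*(1 − d/p) = 1900.026 × 0.5432 ≈ 1032.028.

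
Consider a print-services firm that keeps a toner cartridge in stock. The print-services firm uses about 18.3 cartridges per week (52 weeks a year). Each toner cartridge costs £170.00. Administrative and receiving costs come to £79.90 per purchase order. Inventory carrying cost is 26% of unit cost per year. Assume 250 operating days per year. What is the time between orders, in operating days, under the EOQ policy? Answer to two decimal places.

Annual demand D = 18.3 × 52 = 951.6.
Holding cost H = 0.26 × £170.00 = £44.2000 per unit per year.
The optimal lot size = √(2DS/H) = √(2 × 951.6 × 79.9 / 44.2) ≈ 58.65.
Cycle time = Q*/D × 250 = 58.65 / 951.6 × 250 ≈ 15.410 days.

T ≈ 15.41 days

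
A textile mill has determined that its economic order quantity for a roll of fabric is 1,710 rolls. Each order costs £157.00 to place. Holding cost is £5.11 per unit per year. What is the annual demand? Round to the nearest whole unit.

The basic EOQ model gives Q* = √(2DS/H); rearrange for the unknown.
From Q* = √(2DS/H): D = Q*²H / (2S) = 1,710² × 5.11 / (2 × 157) = 47586.468.

D ≈ 47,586 rolls per year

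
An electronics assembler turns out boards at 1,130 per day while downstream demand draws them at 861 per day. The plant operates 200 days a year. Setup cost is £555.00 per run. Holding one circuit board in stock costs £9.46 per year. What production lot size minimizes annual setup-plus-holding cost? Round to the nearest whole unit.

Q* ≈ 9,213 boards

Annual demand D = 861 × 200 = 172,200.
Production build-up factor (1 − d/p) = 1 − 861/1,130 = 0.2381.
Q* = √(2DS / (H(1 − d/p))) = √(2 × 172,200 × 555 / (9.46 × 0.2381)).
= √(191,142,000 / 2.252) ≈ 9212.883.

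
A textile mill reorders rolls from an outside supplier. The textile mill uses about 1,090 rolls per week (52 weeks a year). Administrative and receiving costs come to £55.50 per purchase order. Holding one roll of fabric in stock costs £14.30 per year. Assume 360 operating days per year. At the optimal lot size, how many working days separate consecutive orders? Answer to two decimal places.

Annual demand D = 1,090 × 52 = 56,680.
Q* = √(2DS/H) = √(2 × 56,680 × 55.5 / 14.3) ≈ 663.30.
Cycle time = Q*/D × 360 = 663.30 / 56,680 × 360 ≈ 4.213 days.

T ≈ 4.21 days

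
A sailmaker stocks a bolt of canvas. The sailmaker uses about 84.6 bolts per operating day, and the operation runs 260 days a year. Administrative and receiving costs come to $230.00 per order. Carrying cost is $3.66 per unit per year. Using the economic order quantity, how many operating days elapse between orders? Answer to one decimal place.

T ≈ 19.7 days

Annual demand D = 84.6 × 260 = 21,996.
The optimal lot size = √(2DS/H) = √(2 × 21,996 × 230 / 3.66) ≈ 1662.69.
Cycle time = Q*/D × 260 = 1662.69 / 21,996 × 260 ≈ 19.653 days.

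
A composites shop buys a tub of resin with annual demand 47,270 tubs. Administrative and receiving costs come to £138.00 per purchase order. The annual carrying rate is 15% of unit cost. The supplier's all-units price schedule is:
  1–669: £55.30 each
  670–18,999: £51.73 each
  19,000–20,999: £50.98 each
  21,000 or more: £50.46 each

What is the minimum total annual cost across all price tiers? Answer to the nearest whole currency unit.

Holding cost per unit per year at price C is H = 0.15·C.
Candidates are each tier's EOQ (if it falls in that tier) and each price-break quantity.
Tier 1 (£55.30): EOQ = 1254.1 exceeds tier's upper bound 669, so this tier is dominated.
EOQ at £51.73 = 1296.7 (feasible in tier 2): TC = 47,270×£51.73 + (47,270/1296.7)×138 + (1296.7/2)×0.15×£51.73 = £2,455,338.63.
EOQ at £50.98 = 1306.2 < 19000, so use break Q=19000: TC = 47,270×£50.98 + (47,270/19000.0)×138 + (19000.0/2)×0.15×£50.98 = £2,482,814.43.
EOQ at £50.46 = 1312.9 < 21000, so use break Q=21000: TC = 47,270×£50.46 + (47,270/21000.0)×138 + (21000.0/2)×0.15×£50.46 = £2,465,029.33.
Lowest total cost among the candidates is at Q = 1296.7.

TC* ≈ £2,455,339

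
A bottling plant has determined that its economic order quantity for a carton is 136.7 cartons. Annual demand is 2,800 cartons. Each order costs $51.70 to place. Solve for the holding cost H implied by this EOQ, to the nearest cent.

H ≈ $15.49

Invert the EOQ relation Q*² = 2DS/H.
From Q* = √(2DS/H): H = 2DS / Q*² = 2 × 2,800 × 51.7 / 136.7² = 15.4932.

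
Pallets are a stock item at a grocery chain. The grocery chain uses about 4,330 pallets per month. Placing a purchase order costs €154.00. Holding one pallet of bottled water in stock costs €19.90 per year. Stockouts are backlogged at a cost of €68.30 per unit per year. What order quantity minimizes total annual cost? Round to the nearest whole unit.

Annual demand D = 4,330 × 12 = 51,960.
With planned backorders, Q* = √(2DS/H) · √((H+B)/B).
√(2DS/H) = √(2 × 51,960 × 154 / 19.9) = 896.775.
√((H+B)/B) = √((19.9+68.3)/68.3) = 1.1364.
Q* ≈ 1019.078.

Q* ≈ 1,019 pallets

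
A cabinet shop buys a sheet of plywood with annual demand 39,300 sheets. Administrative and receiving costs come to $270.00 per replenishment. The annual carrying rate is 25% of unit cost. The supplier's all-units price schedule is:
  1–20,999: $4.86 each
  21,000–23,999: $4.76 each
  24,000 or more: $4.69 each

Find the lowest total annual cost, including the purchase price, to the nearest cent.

TC* ≈ $196,075.87

Holding cost per unit per year at price C is H = 0.25·C.
For each price level, check whether its EOQ is feasible; otherwise the best quantity at that price is the breakpoint.
EOQ at $4.86 = 4179.3 (feasible in tier 1): TC = 39,300×$4.86 + (39,300/4179.3)×270 + (4179.3/2)×0.25×$4.86 = $196,075.87.
EOQ at $4.76 = 4223.0 < 21000, so use break Q=21000: TC = 39,300×$4.76 + (39,300/21000.0)×270 + (21000.0/2)×0.25×$4.76 = $200,068.29.
EOQ at $4.69 = 4254.4 < 24000, so use break Q=24000: TC = 39,300×$4.69 + (39,300/24000.0)×270 + (24000.0/2)×0.25×$4.69 = $198,829.13.
Lowest total cost among the candidates is at Q = 4179.3.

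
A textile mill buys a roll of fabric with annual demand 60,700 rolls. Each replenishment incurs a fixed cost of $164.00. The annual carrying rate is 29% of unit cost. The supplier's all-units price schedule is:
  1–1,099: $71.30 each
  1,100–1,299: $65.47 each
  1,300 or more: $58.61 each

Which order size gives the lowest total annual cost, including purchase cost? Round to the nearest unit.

Holding cost per unit per year at price C is H = 0.29·C.
Evaluate total cost at each tier's feasible EOQ or, if the EOQ is below the tier, at the tier's minimum quantity.
EOQ at $71.30 = 981.3 (feasible in tier 1): TC = 60,700×$71.30 + (60,700/981.3)×164 + (981.3/2)×0.29×$71.30 = $4,348,199.67.
EOQ at $65.47 = 1024.0 < 1100, so use break Q=1100: TC = 60,700×$65.47 + (60,700/1100.0)×164 + (1100.0/2)×0.29×$65.47 = $3,993,521.28.
EOQ at $58.61 = 1082.3 < 1300, so use break Q=1300: TC = 60,700×$58.61 + (60,700/1300.0)×164 + (1300.0/2)×0.29×$58.61 = $3,576,332.52.
Lowest total cost is $3,576,332.52 at Q = 1300.0.

Q* ≈ 1,300 rolls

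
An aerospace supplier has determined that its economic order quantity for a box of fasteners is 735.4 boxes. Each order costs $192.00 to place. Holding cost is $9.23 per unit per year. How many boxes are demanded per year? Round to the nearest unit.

D ≈ 12,999 boxes per year

Invert the EOQ relation Q*² = 2DS/H.
From Q* = √(2DS/H): D = Q*²H / (2S) = 735.4² × 9.23 / (2 × 192) = 12999.233.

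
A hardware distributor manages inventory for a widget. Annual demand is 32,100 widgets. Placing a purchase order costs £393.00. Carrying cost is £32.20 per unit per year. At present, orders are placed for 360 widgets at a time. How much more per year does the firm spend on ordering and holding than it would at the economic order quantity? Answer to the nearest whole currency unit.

Extra cost ≈ £12,335 per year

EOQ = √(2DS/H) = √(2 × 32,100 × 393 / 32.2) ≈ 885.19.
Cost at Q* = (D/Q*)S + (Q*/2)H = √(2DSH) ≈ £28,503.08.
Cost at Q = 360: (32,100/360)×393 + (360/2)×32.2 = £35,042.50 + £5,796.00 = £40,838.50.
Excess = £40,838.50 − £28,503.08 = £12,335.42.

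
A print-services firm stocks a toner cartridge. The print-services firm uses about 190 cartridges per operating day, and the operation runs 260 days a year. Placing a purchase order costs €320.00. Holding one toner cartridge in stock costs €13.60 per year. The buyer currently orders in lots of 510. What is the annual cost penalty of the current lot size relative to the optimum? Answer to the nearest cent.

Annual demand D = 190 × 260 = 49,400.
EOQ = √(2DS/H) = √(2 × 49,400 × 320 / 13.6) ≈ 1524.70.
Cost at Q* = (D/Q*)S + (Q*/2)H = √(2DSH) ≈ €20,735.90.
Cost at Q = 510: (49,400/510)×320 + (510/2)×13.6 = €30,996.08 + €3,468.00 = €34,464.08.
Excess = €34,464.08 − €20,735.90 = €13,728.18.

Extra cost ≈ €13,728.18 per year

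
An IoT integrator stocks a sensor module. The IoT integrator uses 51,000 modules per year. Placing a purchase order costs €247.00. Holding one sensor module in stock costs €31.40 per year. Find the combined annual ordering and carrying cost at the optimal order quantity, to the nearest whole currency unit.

TC* ≈ €28,126

Q* = √(2DS/H) = √(2 × 51,000 × 247 / 31.4) ≈ 895.74.
At Q*, ordering cost (D/Q*)S equals holding cost (Q*/2)H, each = √(DSH/2).
Minimum total = √(2DSH) = √(2 × 51,000 × 247 × 31.4) ≈ 28126.351.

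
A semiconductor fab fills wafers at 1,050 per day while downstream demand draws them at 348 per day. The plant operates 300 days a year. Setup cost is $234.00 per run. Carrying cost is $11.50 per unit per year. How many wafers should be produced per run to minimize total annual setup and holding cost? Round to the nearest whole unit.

Q* ≈ 2,521 wafers

Annual demand D = 348 × 300 = 104,400.
Production build-up factor (1 − d/p) = 1 − 348/1,050 = 0.6686.
Q* = √(2DS / (H(1 − d/p))) = √(2 × 104,400 × 234 / (11.5 × 0.6686)).
= √(48,859,200 / 7.6886) ≈ 2520.869.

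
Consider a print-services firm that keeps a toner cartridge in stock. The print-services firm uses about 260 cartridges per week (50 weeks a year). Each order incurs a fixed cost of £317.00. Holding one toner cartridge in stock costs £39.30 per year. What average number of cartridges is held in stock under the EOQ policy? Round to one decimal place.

Annual demand D = 260 × 50 = 13,000.
The optimal lot size = √(2DS/H) = √(2 × 13,000 × 317 / 39.3) ≈ 457.95.
Average inventory = Q*/2 ≈ 457.95 / 2 = 228.976.

Average inventory ≈ 229.0 cartridges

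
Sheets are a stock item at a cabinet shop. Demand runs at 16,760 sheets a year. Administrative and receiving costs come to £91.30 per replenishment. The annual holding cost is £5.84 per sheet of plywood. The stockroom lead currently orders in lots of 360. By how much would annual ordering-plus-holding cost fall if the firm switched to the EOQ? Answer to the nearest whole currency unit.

EOQ = √(2DS/H) = √(2 × 16,760 × 91.3 / 5.84) ≈ 723.90.
Cost at Q* = (D/Q*)S + (Q*/2)H = √(2DSH) ≈ £4,227.60.
Cost at Q = 360: (16,760/360)×91.3 + (360/2)×5.84 = £4,250.52 + £1,051.20 = £5,301.72.
Excess = £5,301.72 − £4,227.60 = £1,074.12.

Extra cost ≈ £1,074 per year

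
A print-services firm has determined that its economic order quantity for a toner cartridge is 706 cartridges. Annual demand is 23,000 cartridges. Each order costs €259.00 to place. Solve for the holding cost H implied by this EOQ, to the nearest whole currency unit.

Invert the EOQ relation Q*² = 2DS/H.
From Q* = √(2DS/H): H = 2DS / Q*² = 2 × 23,000 × 259 / 706² = 23.9028.

H ≈ €24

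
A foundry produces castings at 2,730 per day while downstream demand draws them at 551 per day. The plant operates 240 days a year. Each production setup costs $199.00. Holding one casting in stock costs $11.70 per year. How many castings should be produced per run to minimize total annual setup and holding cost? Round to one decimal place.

Annual demand D = 551 × 240 = 132,240.
Production build-up factor (1 − d/p) = 1 − 551/2,730 = 0.7982.
Q* = √(2DS / (H(1 − d/p))) = √(2 × 132,240 × 199 / (11.7 × 0.7982)).
= √(52,631,520 / 9.3386) ≈ 2374.011.

Q* ≈ 2,374.0 castings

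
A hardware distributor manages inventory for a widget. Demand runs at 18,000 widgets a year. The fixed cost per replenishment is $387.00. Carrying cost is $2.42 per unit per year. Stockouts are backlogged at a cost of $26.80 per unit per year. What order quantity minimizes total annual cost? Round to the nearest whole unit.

Q* ≈ 2,505 widgets

With planned backorders, Q* = √(2DS/H) · √((H+B)/B).
√(2DS/H) = √(2 × 18,000 × 387 / 2.42) = 2399.380.
√((H+B)/B) = √((2.42+26.8)/26.8) = 1.0442.
Q* ≈ 2505.369.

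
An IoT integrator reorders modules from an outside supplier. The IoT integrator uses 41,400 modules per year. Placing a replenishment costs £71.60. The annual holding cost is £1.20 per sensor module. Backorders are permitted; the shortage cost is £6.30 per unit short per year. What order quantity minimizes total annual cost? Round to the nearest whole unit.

With planned backorders, Q* = √(2DS/H) · √((H+B)/B).
√(2DS/H) = √(2 × 41,400 × 71.6 / 1.2) = 2222.701.
√((H+B)/B) = √((1.2+6.3)/6.3) = 1.0911.
Q* ≈ 2425.166.

Q* ≈ 2,425 modules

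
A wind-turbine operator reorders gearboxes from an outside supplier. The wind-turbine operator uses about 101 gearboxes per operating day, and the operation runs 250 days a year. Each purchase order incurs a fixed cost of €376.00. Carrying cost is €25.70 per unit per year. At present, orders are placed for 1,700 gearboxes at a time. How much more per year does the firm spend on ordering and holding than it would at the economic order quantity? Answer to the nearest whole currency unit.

Extra cost ≈ €5,339 per year

Annual demand D = 101 × 250 = 25,250.
EOQ = √(2DS/H) = √(2 × 25,250 × 376 / 25.7) ≈ 859.55.
Cost at Q* = (D/Q*)S + (Q*/2)H = √(2DSH) ≈ €22,090.53.
Cost at Q = 1,700: (25,250/1,700)×376 + (1,700/2)×25.7 = €5,584.71 + €21,845.00 = €27,429.71.
Excess = €27,429.71 − €22,090.53 = €5,339.17.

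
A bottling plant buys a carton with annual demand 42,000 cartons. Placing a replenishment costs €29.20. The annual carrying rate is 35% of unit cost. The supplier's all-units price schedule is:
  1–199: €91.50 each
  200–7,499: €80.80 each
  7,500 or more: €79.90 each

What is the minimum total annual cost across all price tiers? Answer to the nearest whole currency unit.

TC* ≈ €3,401,929

Holding cost per unit per year at price C is H = 0.35·C.
For each price level, check whether its EOQ is feasible; otherwise the best quantity at that price is the breakpoint.
Tier 1 (€91.50): EOQ = 276.7 exceeds tier's upper bound 199, so this tier is dominated.
EOQ at €80.80 = 294.5 (feasible in tier 2): TC = 42,000×€80.80 + (42,000/294.5)×29.2 + (294.5/2)×0.35×€80.80 = €3,401,928.58.
EOQ at €79.90 = 296.2 < 7500, so use break Q=7500: TC = 42,000×€79.90 + (42,000/7500.0)×29.2 + (7500.0/2)×0.35×€79.90 = €3,460,832.27.
Lowest total cost among the candidates is at Q = 294.5.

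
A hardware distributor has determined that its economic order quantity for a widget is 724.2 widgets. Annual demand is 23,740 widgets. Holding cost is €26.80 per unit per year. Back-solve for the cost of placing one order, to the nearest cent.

The basic EOQ model gives Q* = √(2DS/H); rearrange for the unknown.
From Q* = √(2DS/H): S = Q*²H / (2D) = 724.2² × 26.8 / (2 × 23,740) = 296.0337.

S ≈ €296.03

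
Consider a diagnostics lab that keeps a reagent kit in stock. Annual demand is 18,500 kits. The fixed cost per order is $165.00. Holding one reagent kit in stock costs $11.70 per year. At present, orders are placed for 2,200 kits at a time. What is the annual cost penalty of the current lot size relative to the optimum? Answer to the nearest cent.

EOQ = √(2DS/H) = √(2 × 18,500 × 165 / 11.7) ≈ 722.35.
Cost at Q* = (D/Q*)S + (Q*/2)H = √(2DSH) ≈ $8,451.54.
Cost at Q = 2,200: (18,500/2,200)×165 + (2,200/2)×11.7 = $1,387.50 + $12,870.00 = $14,257.50.
Excess = $14,257.50 − $8,451.54 = $5,805.96.

Extra cost ≈ $5,805.96 per year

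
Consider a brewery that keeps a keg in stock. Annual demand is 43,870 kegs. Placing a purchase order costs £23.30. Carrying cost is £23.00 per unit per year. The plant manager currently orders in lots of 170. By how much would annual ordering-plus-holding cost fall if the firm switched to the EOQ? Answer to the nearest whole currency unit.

EOQ = √(2DS/H) = √(2 × 43,870 × 23.3 / 23) ≈ 298.13.
Cost at Q* = (D/Q*)S + (Q*/2)H = √(2DSH) ≈ £6,857.10.
Cost at Q = 170: (43,870/170)×23.3 + (170/2)×23 = £6,012.77 + £1,955.00 = £7,967.77.
Excess = £7,967.77 − £6,857.10 = £1,110.67.

Extra cost ≈ £1,111 per year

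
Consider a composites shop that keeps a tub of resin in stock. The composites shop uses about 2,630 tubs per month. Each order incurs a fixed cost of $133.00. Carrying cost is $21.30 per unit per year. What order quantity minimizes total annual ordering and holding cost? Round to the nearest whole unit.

Annual demand D = 2,630 × 12 = 31,560.
EOQ = √(2DS / H) = √(2 × 31,560 × 133 / 21.3).
= √(8,394,960 / 21.3) = √394,129.5775 ≈ 627.797.

Q* ≈ 628 tubs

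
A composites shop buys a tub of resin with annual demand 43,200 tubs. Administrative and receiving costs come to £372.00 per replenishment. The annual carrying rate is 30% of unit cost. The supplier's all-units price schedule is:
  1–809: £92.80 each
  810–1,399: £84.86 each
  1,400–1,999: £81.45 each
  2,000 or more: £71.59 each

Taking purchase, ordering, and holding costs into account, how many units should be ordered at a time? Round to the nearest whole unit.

Holding cost per unit per year at price C is H = 0.30·C.
For each price level, check whether its EOQ is feasible; otherwise the best quantity at that price is the breakpoint.
Tier 1 (£92.80): EOQ = 1074.5 exceeds tier's upper bound 809, so this tier is dominated.
EOQ at £84.86 = 1123.6 (feasible in tier 2): TC = 43,200×£84.86 + (43,200/1123.6)×372 + (1123.6/2)×0.30×£84.86 = £3,694,556.90.
EOQ at £81.45 = 1146.9 < 1400, so use break Q=1400: TC = 43,200×£81.45 + (43,200/1400.0)×372 + (1400.0/2)×0.30×£81.45 = £3,547,223.36.
EOQ at £71.59 = 1223.3 < 2000, so use break Q=2000: TC = 43,200×£71.59 + (43,200/2000.0)×372 + (2000.0/2)×0.30×£71.59 = £3,122,200.20.
Lowest total cost is £3,122,200.20 at Q = 2000.0.

Q* ≈ 2,000 tubs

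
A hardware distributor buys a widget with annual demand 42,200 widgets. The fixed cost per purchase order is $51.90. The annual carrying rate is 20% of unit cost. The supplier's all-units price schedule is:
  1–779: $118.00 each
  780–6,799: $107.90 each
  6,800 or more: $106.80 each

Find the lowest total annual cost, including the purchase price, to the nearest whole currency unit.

TC* ≈ $4,564,604

Holding cost per unit per year at price C is H = 0.20·C.
Evaluate total cost at each tier's feasible EOQ or, if the EOQ is below the tier, at the tier's minimum quantity.
EOQ at $118.00 = 430.8 (feasible in tier 1): TC = 42,200×$118.00 + (42,200/430.8)×51.9 + (430.8/2)×0.20×$118.00 = $4,989,767.42.
EOQ at $107.90 = 450.5 < 780, so use break Q=780: TC = 42,200×$107.90 + (42,200/780.0)×51.9 + (780.0/2)×0.20×$107.90 = $4,564,604.12.
EOQ at $106.80 = 452.8 < 6800, so use break Q=6800: TC = 42,200×$106.80 + (42,200/6800.0)×51.9 + (6800.0/2)×0.20×$106.80 = $4,579,906.09.
Lowest total cost among the candidates is at Q = 780.0.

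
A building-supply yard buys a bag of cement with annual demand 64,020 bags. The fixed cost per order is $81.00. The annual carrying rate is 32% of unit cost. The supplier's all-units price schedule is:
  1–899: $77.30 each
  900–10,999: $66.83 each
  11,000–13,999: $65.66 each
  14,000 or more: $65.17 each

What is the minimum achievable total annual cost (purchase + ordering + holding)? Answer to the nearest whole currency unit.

Holding cost per unit per year at price C is H = 0.32·C.
Evaluate total cost at each tier's feasible EOQ or, if the EOQ is below the tier, at the tier's minimum quantity.
EOQ at $77.30 = 647.5 (feasible in tier 1): TC = 64,020×$77.30 + (64,020/647.5)×81 + (647.5/2)×0.32×$77.30 = $4,964,762.96.
EOQ at $66.83 = 696.4 < 900, so use break Q=900: TC = 64,020×$66.83 + (64,020/900.0)×81 + (900.0/2)×0.32×$66.83 = $4,293,841.92.
EOQ at $65.66 = 702.6 < 11000, so use break Q=11000: TC = 64,020×$65.66 + (64,020/11000.0)×81 + (11000.0/2)×0.32×$65.66 = $4,319,586.22.
EOQ at $65.17 = 705.2 < 14000, so use break Q=14000: TC = 64,020×$65.17 + (64,020/14000.0)×81 + (14000.0/2)×0.32×$65.17 = $4,318,534.60.
Lowest total cost among the candidates is at Q = 900.0.

TC* ≈ $4,293,842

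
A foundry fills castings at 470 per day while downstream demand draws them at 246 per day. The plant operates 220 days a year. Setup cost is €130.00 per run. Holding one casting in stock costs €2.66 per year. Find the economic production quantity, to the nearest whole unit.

Annual demand D = 246 × 220 = 54,120.
Production build-up factor (1 − d/p) = 1 − 246/470 = 0.4766.
Q* = √(2DS / (H(1 − d/p))) = √(2 × 54,120 × 130 / (2.66 × 0.4766)).
= √(14,071,200 / 1.2677) ≈ 3331.576.

Q* ≈ 3,332 castings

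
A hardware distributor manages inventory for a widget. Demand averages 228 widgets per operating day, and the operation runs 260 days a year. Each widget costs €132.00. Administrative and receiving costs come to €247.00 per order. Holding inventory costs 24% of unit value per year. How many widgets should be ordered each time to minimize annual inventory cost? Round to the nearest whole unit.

Annual demand D = 228 × 260 = 59,280.
Holding cost H = 0.24 × €132.00 = €31.6800 per unit per year.
EOQ = √(2DS / H) = √(2 × 59,280 × 247 / 31.68).
= √(29,284,320 / 31.68) = √924,378.7879 ≈ 961.446.

Q* ≈ 961 widgets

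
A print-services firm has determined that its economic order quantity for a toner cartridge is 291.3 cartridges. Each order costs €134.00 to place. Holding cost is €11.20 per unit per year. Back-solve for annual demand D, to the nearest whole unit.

Invert the EOQ relation Q*² = 2DS/H.
From Q* = √(2DS/H): D = Q*²H / (2S) = 291.3² × 11.2 / (2 × 134) = 3546.208.

D ≈ 3,546 cartridges per year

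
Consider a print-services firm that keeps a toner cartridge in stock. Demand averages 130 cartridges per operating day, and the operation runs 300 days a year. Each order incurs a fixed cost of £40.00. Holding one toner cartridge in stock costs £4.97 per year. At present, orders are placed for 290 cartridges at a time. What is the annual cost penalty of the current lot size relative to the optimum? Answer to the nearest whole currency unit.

Annual demand D = 130 × 300 = 39,000.
EOQ = √(2DS/H) = √(2 × 39,000 × 40 / 4.97) ≈ 792.32.
Cost at Q* = (D/Q*)S + (Q*/2)H = √(2DSH) ≈ £3,937.82.
Cost at Q = 290: (39,000/290)×40 + (290/2)×4.97 = £5,379.31 + £720.65 = £6,099.96.
Excess = £6,099.96 − £3,937.82 = £2,162.14.

Extra cost ≈ £2,162 per year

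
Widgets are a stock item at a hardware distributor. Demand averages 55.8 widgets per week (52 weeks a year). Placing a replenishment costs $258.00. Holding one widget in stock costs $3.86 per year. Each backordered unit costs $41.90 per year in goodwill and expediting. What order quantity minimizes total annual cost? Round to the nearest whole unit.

Q* ≈ 651 widgets

Annual demand D = 55.8 × 52 = 2,901.6.
With planned backorders, Q* = √(2DS/H) · √((H+B)/B).
√(2DS/H) = √(2 × 2,901.6 × 258 / 3.86) = 622.802.
√((H+B)/B) = √((3.86+41.9)/41.9) = 1.0450.
Q* ≈ 650.858.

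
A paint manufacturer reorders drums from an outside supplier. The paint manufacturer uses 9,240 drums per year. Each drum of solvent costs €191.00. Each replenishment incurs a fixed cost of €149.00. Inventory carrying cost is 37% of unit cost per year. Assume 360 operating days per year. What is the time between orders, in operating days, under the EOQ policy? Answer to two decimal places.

Holding cost H = 0.37 × €191.00 = €70.6700 per unit per year.
The optimal lot size = √(2DS/H) = √(2 × 9,240 × 149 / 70.67) ≈ 197.39.
Cycle time = Q*/D × 360 = 197.39 / 9,240 × 360 ≈ 7.691 days.

T ≈ 7.69 days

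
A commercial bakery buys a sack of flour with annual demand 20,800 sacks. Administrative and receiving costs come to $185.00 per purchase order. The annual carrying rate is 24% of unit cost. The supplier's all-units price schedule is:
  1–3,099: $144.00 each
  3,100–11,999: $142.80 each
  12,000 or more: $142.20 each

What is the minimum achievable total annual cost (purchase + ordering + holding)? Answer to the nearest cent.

Holding cost per unit per year at price C is H = 0.24·C.
Evaluate total cost at each tier's feasible EOQ or, if the EOQ is below the tier, at the tier's minimum quantity.
EOQ at $144.00 = 471.9 (feasible in tier 1): TC = 20,800×$144.00 + (20,800/471.9)×185 + (471.9/2)×0.24×$144.00 = $3,011,508.70.
EOQ at $142.80 = 473.9 < 3100, so use break Q=3100: TC = 20,800×$142.80 + (20,800/3100.0)×185 + (3100.0/2)×0.24×$142.80 = $3,024,602.89.
EOQ at $142.20 = 474.9 < 12000, so use break Q=12000: TC = 20,800×$142.20 + (20,800/12000.0)×185 + (12000.0/2)×0.24×$142.20 = $3,162,848.67.
Lowest total cost among the candidates is at Q = 471.9.

TC* ≈ $3,011,508.70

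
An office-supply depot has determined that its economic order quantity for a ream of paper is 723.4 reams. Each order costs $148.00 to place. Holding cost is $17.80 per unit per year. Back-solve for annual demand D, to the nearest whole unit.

D ≈ 31,469 reams per year

Squaring Q* = √(2DS/H) gives Q*² = 2DS/H.
From Q* = √(2DS/H): D = Q*²H / (2S) = 723.4² × 17.8 / (2 × 148) = 31469.171.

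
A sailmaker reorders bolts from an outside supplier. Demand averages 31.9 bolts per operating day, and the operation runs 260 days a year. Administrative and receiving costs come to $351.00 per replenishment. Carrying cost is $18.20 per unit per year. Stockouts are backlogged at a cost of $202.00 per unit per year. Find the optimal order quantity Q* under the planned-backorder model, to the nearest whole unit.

Annual demand D = 31.9 × 260 = 8,294.
With planned backorders, Q* = √(2DS/H) · √((H+B)/B).
√(2DS/H) = √(2 × 8,294 × 351 / 18.2) = 565.607.
√((H+B)/B) = √((18.2+202)/202) = 1.0441.
Q* ≈ 590.538.

Q* ≈ 591 bolts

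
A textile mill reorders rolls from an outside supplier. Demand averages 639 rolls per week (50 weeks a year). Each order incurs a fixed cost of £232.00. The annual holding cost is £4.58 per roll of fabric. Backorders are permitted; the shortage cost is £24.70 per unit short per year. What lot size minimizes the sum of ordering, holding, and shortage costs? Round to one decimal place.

Annual demand D = 639 × 50 = 31,950.
With planned backorders, Q* = √(2DS/H) · √((H+B)/B).
√(2DS/H) = √(2 × 31,950 × 232 / 4.58) = 1799.126.
√((H+B)/B) = √((4.58+24.7)/24.7) = 1.0888.
Q* ≈ 1958.839.

Q* ≈ 1,958.8 rolls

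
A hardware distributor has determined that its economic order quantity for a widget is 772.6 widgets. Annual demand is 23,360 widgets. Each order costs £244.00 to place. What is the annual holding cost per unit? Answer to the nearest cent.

The basic EOQ model gives Q* = √(2DS/H); rearrange for the unknown.
From Q* = √(2DS/H): H = 2DS / Q*² = 2 × 23,360 × 244 / 772.6² = 19.0978.

H ≈ £19.10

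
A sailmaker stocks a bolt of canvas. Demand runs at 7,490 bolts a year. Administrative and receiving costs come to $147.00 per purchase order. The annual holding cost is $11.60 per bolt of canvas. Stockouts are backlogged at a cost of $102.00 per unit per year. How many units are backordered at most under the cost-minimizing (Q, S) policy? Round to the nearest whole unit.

With planned backorders, Q* = √(2DS/H) · √((H+B)/B).
√(2DS/H) = √(2 × 7,490 × 147 / 11.6) = 435.698.
√((H+B)/B) = √((11.6+102)/102) = 1.0553.
Q* ≈ 459.806.
S* = Q* · H/(H+B) = 459.806 × 11.6/113.6 ≈ 46.952.

S* ≈ 47 bolts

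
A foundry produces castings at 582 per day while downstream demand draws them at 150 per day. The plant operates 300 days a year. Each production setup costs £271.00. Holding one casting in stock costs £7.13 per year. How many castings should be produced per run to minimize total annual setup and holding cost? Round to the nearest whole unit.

Annual demand D = 150 × 300 = 45,000.
Production build-up factor (1 − d/p) = 1 − 150/582 = 0.7423.
Q* = √(2DS / (H(1 − d/p))) = √(2 × 45,000 × 271 / (7.13 × 0.7423)).
= √(24,390,000 / 5.2924) ≈ 2146.746.

Q* ≈ 2,147 castings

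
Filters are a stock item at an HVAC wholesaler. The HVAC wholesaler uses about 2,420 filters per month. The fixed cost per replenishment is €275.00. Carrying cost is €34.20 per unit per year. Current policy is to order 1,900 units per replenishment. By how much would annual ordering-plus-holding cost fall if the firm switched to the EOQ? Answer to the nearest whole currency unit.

Annual demand D = 2,420 × 12 = 29,040.
EOQ = √(2DS/H) = √(2 × 29,040 × 275 / 34.2) ≈ 683.39.
Cost at Q* = (D/Q*)S + (Q*/2)H = √(2DSH) ≈ €23,371.83.
Cost at Q = 1,900: (29,040/1,900)×275 + (1,900/2)×34.2 = €4,203.16 + €32,490.00 = €36,693.16.
Excess = €36,693.16 − €23,371.83 = €13,321.33.

Extra cost ≈ €13,321 per year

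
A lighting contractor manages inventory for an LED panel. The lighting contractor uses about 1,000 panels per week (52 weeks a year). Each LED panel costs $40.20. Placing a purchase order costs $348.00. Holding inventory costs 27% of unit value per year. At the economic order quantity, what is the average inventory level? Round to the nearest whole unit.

Annual demand D = 1,000 × 52 = 52,000.
Holding cost H = 0.27 × $40.20 = $10.8540 per unit per year.
The optimal lot size = √(2DS/H) = √(2 × 52,000 × 348 / 10.854) ≈ 1826.04.
Average inventory = Q*/2 ≈ 1826.04 / 2 = 913.022.

Average inventory ≈ 913 panels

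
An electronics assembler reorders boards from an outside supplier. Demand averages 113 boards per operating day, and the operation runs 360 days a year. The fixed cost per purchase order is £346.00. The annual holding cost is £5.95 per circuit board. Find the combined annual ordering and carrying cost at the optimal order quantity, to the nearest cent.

Annual demand D = 113 × 360 = 40,680.
Q* = √(2DS/H) = √(2 × 40,680 × 346 / 5.95) ≈ 2175.13.
At the optimum the two cost components are equal, so total cost = 2·(Q*/2)H = Q*·H.
Minimum total = √(2DSH) = √(2 × 40,680 × 346 × 5.95) ≈ 12942.018.

TC* ≈ £12,942.02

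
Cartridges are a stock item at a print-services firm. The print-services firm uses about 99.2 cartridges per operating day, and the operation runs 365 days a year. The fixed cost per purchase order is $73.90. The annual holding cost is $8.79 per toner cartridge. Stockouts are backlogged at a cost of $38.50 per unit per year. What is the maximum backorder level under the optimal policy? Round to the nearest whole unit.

Annual demand D = 99.2 × 365 = 36,208.
With planned backorders, Q* = √(2DS/H) · √((H+B)/B).
√(2DS/H) = √(2 × 36,208 × 73.9 / 8.79) = 780.270.
√((H+B)/B) = √((8.79+38.5)/38.5) = 1.1083.
Q* ≈ 864.767.
S* = Q* · H/(H+B) = 864.767 × 8.79/47.29 ≈ 160.738.

S* ≈ 161 cartridges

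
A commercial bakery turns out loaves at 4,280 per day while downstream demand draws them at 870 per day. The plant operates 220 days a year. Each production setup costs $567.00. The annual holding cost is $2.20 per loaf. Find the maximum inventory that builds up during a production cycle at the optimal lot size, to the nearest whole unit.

I_max ≈ 8,866 loaves

Annual demand D = 870 × 220 = 191,400.
Production build-up factor (1 − d/p) = 1 − 870/4,280 = 0.7967.
Q* = √(2DS / (H(1 − d/p))) = √(2 × 191,400 × 567 / (2.2 × 0.7967)).
= √(217,047,600 / 1.7528) ≈ 11127.839.
Maximum inventory = Q*(1 − d/p) = 11127.839 × 0.7967 ≈ 8865.872.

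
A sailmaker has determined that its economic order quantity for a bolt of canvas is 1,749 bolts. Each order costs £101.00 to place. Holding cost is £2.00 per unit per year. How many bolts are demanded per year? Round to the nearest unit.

Squaring Q* = √(2DS/H) gives Q*² = 2DS/H.
From Q* = √(2DS/H): D = Q*²H / (2S) = 1,749² × 2 / (2 × 101) = 30287.139.

D ≈ 30,287 bolts per year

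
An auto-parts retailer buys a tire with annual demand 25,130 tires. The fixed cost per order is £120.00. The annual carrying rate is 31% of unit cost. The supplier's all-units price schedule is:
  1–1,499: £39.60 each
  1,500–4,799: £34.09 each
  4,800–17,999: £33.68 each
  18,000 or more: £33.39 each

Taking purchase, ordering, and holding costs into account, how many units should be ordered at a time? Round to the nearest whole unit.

Q* ≈ 1,500 tires

Holding cost per unit per year at price C is H = 0.31·C.
Evaluate total cost at each tier's feasible EOQ or, if the EOQ is below the tier, at the tier's minimum quantity.
EOQ at £39.60 = 700.9 (feasible in tier 1): TC = 25,130×£39.60 + (25,130/700.9)×120 + (700.9/2)×0.31×£39.60 = £1,003,752.59.
EOQ at £34.09 = 755.5 < 1500, so use break Q=1500: TC = 25,130×£34.09 + (25,130/1500.0)×120 + (1500.0/2)×0.31×£34.09 = £866,618.03.
EOQ at £33.68 = 760.0 < 4800, so use break Q=4800: TC = 25,130×£33.68 + (25,130/4800.0)×120 + (4800.0/2)×0.31×£33.68 = £872,064.57.
EOQ at £33.39 = 763.3 < 18000, so use break Q=18000: TC = 25,130×£33.39 + (25,130/18000.0)×120 + (18000.0/2)×0.31×£33.39 = £932,416.33.
Lowest total cost is £866,618.03 at Q = 1500.0.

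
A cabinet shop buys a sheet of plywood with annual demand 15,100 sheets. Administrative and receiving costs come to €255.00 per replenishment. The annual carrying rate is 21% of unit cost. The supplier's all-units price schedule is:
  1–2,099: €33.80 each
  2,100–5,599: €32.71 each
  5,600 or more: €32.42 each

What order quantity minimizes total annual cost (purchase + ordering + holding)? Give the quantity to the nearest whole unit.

Q* ≈ 2,100 sheets

Holding cost per unit per year at price C is H = 0.21·C.
For each price level, check whether its EOQ is feasible; otherwise the best quantity at that price is the breakpoint.
EOQ at €33.80 = 1041.6 (feasible in tier 1): TC = 15,100×€33.80 + (15,100/1041.6)×255 + (1041.6/2)×0.21×€33.80 = €517,773.35.
EOQ at €32.71 = 1058.8 < 2100, so use break Q=2100: TC = 15,100×€32.71 + (15,100/2100.0)×255 + (2100.0/2)×0.21×€32.71 = €502,967.13.
EOQ at €32.42 = 1063.5 < 5600, so use break Q=5600: TC = 15,100×€32.42 + (15,100/5600.0)×255 + (5600.0/2)×0.21×€32.42 = €509,292.55.
Lowest total cost is €502,967.13 at Q = 2100.0.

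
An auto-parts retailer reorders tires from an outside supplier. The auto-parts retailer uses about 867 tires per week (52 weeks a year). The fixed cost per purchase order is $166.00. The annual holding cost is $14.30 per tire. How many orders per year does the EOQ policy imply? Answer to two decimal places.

Annual demand D = 867 × 52 = 45,084.
The optimal lot size = √(2DS/H) = √(2 × 45,084 × 166 / 14.3) ≈ 1023.09.
Orders per year = D / Q* = 45,084 / 1023.09 ≈ 44.067.

N ≈ 44.07 orders per year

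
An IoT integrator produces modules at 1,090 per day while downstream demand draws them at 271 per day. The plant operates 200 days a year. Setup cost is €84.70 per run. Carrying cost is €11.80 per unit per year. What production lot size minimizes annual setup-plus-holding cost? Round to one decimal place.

Annual demand D = 271 × 200 = 54,200.
Production build-up factor (1 − d/p) = 1 − 271/1,090 = 0.7514.
Q* = √(2DS / (H(1 − d/p))) = √(2 × 54,200 × 84.7 / (11.8 × 0.7514)).
= √(9,181,480 / 8.8662) ≈ 1017.622.

Q* ≈ 1,017.6 modules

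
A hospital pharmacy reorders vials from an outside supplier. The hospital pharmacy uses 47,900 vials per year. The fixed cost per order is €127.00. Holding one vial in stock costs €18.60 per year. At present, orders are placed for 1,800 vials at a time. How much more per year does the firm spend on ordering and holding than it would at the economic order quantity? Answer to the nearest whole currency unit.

EOQ = √(2DS/H) = √(2 × 47,900 × 127 / 18.6) ≈ 808.78.
Cost at Q* = (D/Q*)S + (Q*/2)H = √(2DSH) ≈ €15,043.23.
Cost at Q = 1,800: (47,900/1,800)×127 + (1,800/2)×18.6 = €3,379.61 + €16,740.00 = €20,119.61.
Excess = €20,119.61 − €15,043.23 = €5,076.38.

Extra cost ≈ €5,076 per year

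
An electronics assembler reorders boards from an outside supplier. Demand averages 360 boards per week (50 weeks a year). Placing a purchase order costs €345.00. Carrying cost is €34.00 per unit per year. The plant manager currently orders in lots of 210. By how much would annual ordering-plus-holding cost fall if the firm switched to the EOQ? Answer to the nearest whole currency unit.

Extra cost ≈ €12,592 per year

Annual demand D = 360 × 50 = 18,000.
EOQ = √(2DS/H) = √(2 × 18,000 × 345 / 34) ≈ 604.40.
Cost at Q* = (D/Q*)S + (Q*/2)H = √(2DSH) ≈ €20,549.45.
Cost at Q = 210: (18,000/210)×345 + (210/2)×34 = €29,571.43 + €3,570.00 = €33,141.43.
Excess = €33,141.43 − €20,549.45 = €12,591.98.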